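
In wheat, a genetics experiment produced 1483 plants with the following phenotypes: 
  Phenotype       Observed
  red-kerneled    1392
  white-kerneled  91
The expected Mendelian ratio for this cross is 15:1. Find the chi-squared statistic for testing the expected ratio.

Total ratio parts = 16. Expected numbers out of 1483:
  red-kerneled: 1483 × 15/16 = 1390.3125
  white-kerneled: 1483 × 1/16 = 92.6875
χ² = Σ (O − E)² / E
  red-kerneled: (1392 − 1390.3125)² / 1390.3125 = 0.0020
  white-kerneled: (91 − 92.6875)² / 92.6875 = 0.0307
χ² = 0.0020 + 0.0307 = 0.0327 ≈ 0.033

0.033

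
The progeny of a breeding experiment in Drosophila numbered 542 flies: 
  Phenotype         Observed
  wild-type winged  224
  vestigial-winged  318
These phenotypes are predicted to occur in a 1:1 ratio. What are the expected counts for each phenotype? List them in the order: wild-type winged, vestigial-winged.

Under the 1:1 hypothesis (Σ ratio = 2, N = 542):
  wild-type winged: 542 × 1/2 = 271
  vestigial-winged: 542 × 1/2 = 271

271, 271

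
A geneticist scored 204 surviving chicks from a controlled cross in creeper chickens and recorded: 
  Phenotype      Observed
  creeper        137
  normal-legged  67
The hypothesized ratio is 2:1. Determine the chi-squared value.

0.022

Total ratio parts = 3. Expected numbers out of 204:
  creeper: 204 × 2/3 = 136
  normal-legged: 204 × 1/3 = 68
χ² = Σ (O − E)² / E
  creeper: (137 − 136)² / 136 = 0.0074
  normal-legged: (67 − 68)² / 68 = 0.0147
χ² = 0.0074 + 0.0147 = 0.0221 ≈ 0.022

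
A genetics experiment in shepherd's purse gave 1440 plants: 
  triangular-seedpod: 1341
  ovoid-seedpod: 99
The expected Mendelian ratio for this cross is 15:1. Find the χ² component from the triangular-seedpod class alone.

The 15:1 ratio has 16 parts, so with N = 1440 the expected counts are:
  triangular-seedpod: 1440 × 15/16 = 1350
  ovoid-seedpod: 1440 × 1/16 = 90
Contribution of triangular-seedpod: (1341 − 1350)² / 1350 = 0.0600

0.060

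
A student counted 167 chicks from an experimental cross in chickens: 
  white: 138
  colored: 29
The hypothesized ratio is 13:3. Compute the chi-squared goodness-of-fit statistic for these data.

The 13:3 ratio has 16 parts, so with N = 167 the expected counts are:
  white: 167 × 13/16 = 135.6875
  colored: 167 × 3/16 = 31.3125
χ² = Σ (O − E)² / E
  white: (138 − 135.6875)² / 135.6875 = 0.0394
  colored: (29 − 31.3125)² / 31.3125 = 0.1708
χ² = 0.0394 + 0.1708 = 0.2102 ≈ 0.210

0.210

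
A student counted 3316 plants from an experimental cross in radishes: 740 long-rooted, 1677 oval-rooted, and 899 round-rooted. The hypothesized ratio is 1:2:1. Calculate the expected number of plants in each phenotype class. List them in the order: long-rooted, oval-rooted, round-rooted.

829, 1658, 829

Under the 1:2:1 hypothesis (Σ ratio = 4, N = 3316):
  long-rooted: 3316 × 1/4 = 829
  oval-rooted: 3316 × 2/4 = 1658
  round-rooted: 3316 × 1/4 = 829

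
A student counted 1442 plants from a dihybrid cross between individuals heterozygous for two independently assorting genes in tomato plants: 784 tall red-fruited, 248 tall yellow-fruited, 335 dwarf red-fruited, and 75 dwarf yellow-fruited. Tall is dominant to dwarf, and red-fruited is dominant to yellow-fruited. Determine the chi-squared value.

A dihybrid F₂ with independent assortment and complete dominance at both loci gives a 9:3:3:1 phenotypic ratio.
Expected counts for N = 1442 under a 9:3:3:1 ratio (total parts = 16):
  tall red-fruited: 1442 × 9/16 = 811.125
  tall yellow-fruited: 1442 × 3/16 = 270.375
  dwarf red-fruited: 1442 × 3/16 = 270.375
  dwarf yellow-fruited: 1442 × 1/16 = 90.125
χ² = Σ (O − E)² / E
  tall red-fruited: (784 − 811.125)² / 811.125 = 0.9071
  tall yellow-fruited: (248 − 270.375)² / 270.375 = 1.8517
  dwarf red-fruited: (335 − 270.375)² / 270.375 = 15.4467
  dwarf yellow-fruited: (75 − 90.125)² / 90.125 = 2.5383
χ² = 0.9071 + 1.8517 + 15.4467 + 2.5383 = 20.7438 ≈ 20.744

20.744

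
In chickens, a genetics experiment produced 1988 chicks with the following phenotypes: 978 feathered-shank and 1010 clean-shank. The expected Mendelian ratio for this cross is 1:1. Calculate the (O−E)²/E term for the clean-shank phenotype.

The 1:1 ratio has 2 parts, so with N = 1988 the expected counts are:
  feathered-shank: 1988 × 1/2 = 994
  clean-shank: 1988 × 1/2 = 994
Contribution of clean-shank: (1010 − 994)² / 994 = 0.2575

0.258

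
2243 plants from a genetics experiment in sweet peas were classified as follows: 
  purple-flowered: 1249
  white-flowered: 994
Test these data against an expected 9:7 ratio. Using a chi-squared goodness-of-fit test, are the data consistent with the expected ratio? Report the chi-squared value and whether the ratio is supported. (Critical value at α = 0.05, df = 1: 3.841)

0.292; consistent

Total ratio parts = 16. Expected numbers out of 2243:
  purple-flowered: 2243 × 9/16 = 1261.6875
  white-flowered: 2243 × 7/16 = 981.3125
χ² = Σ (O − E)² / E
  purple-flowered: (1249 − 1261.6875)² / 1261.6875 = 0.1276
  white-flowered: (994 − 981.3125)² / 981.3125 = 0.1640
χ² = 0.1276 + 0.1640 = 0.2916 ≈ 0.292
Degrees of freedom = 2 − 1 = 1; critical value at α = 0.05 is 3.841.
Since 0.292 < 3.841, we fail to reject the null hypothesis — the data are consistent with the 9:7 ratio.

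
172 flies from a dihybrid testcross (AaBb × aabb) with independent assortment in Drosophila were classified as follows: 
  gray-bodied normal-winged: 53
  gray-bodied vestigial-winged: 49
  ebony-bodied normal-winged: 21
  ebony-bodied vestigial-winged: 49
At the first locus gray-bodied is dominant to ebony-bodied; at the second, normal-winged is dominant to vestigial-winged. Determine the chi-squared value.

A dihybrid testcross with independent assortment gives a 1:1:1:1 ratio.
Expected counts for N = 172 under a 1:1:1:1 ratio (total parts = 4):
  gray-bodied normal-winged: 172 × 1/4 = 43
  gray-bodied vestigial-winged: 172 × 1/4 = 43
  ebony-bodied normal-winged: 172 × 1/4 = 43
  ebony-bodied vestigial-winged: 172 × 1/4 = 43
χ² = Σ (O − E)² / E
  gray-bodied normal-winged: (53 − 43)² / 43 = 2.3256
  gray-bodied vestigial-winged: (49 − 43)² / 43 = 0.8372
  ebony-bodied normal-winged: (21 − 43)² / 43 = 11.2558
  ebony-bodied vestigial-winged: (49 − 43)² / 43 = 0.8372
χ² = 2.3256 + 0.8372 + 11.2558 + 0.8372 = 15.2558 ≈ 15.256

15.256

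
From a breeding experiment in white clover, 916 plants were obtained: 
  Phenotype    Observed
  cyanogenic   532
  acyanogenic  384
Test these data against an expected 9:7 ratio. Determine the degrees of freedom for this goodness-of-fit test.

1

A goodness-of-fit test with 2 phenotype classes has df = 2 − 1 = 1.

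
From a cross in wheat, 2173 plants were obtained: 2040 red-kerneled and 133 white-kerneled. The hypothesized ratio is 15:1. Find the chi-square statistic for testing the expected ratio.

0.062

Total ratio parts = 16. Expected numbers out of 2173:
  red-kerneled: 2173 × 15/16 = 2037.1875
  white-kerneled: 2173 × 1/16 = 135.8125
χ² = Σ (O − E)² / E
  red-kerneled: (2040 − 2037.1875)² / 2037.1875 = 0.0039
  white-kerneled: (133 − 135.8125)² / 135.8125 = 0.0582
χ² = 0.0039 + 0.0582 = 0.0621 ≈ 0.062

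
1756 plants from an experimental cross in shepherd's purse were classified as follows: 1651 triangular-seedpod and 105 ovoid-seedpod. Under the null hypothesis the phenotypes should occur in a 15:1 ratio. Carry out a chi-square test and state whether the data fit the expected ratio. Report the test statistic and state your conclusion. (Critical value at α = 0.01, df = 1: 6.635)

0.219; consistent

The 15:1 ratio has 16 parts, so with N = 1756 the expected counts are:
  triangular-seedpod: 1756 × 15/16 = 1646.25
  ovoid-seedpod: 1756 × 1/16 = 109.75
χ² = Σ (O − E)² / E
  triangular-seedpod: (1651 − 1646.25)² / 1646.25 = 0.0137
  ovoid-seedpod: (105 − 109.75)² / 109.75 = 0.2056
χ² = 0.0137 + 0.2056 = 0.2193 ≈ 0.219
Degrees of freedom = 2 − 1 = 1; critical value at α = 0.01 is 6.635.
Since 0.219 < 6.635, we fail to reject the null hypothesis — the data are consistent with the 15:1 ratio.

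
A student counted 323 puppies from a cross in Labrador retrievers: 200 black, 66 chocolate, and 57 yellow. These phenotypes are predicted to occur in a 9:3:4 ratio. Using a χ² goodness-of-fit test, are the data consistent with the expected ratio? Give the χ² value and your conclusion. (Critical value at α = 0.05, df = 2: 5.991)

Total ratio parts = 16. Expected numbers out of 323:
  black: 323 × 9/16 = 181.6875
  chocolate: 323 × 3/16 = 60.5625
  yellow: 323 × 4/16 = 80.75
χ² = Σ (O − E)² / E
  black: (200 − 181.6875)² / 181.6875 = 1.8457
  chocolate: (66 − 60.5625)² / 60.5625 = 0.4882
  yellow: (57 − 80.75)² / 80.75 = 6.9853
χ² = 1.8457 + 0.4882 + 6.9853 = 9.3192 ≈ 9.319
Degrees of freedom = 3 − 1 = 2; critical value at α = 0.05 is 5.991.
Since 9.319 > 5.991, we reject the null hypothesis — the data do not fit the 9:3:4 ratio.

9.319; not consistent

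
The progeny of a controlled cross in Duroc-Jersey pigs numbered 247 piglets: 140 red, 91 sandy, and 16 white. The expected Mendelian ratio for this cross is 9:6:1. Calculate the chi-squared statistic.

0.057

Expected counts for N = 247 under a 9:6:1 ratio (total parts = 16):
  red: 247 × 9/16 = 138.9375
  sandy: 247 × 6/16 = 92.625
  white: 247 × 1/16 = 15.4375
χ² = Σ (O − E)² / E
  red: (140 − 138.9375)² / 138.9375 = 0.0081
  sandy: (91 − 92.625)² / 92.625 = 0.0285
  white: (16 − 15.4375)² / 15.4375 = 0.0205
χ² = 0.0081 + 0.0285 + 0.0205 = 0.0571 ≈ 0.057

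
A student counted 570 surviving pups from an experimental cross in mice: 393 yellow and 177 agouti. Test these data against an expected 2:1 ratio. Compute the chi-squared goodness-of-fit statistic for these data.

1.334

The 2:1 ratio has 3 parts, so with N = 570 the expected counts are:
  yellow: 570 × 2/3 = 380
  agouti: 570 × 1/3 = 190
χ² = Σ (O − E)² / E
  yellow: (393 − 380)² / 380 = 0.4447
  agouti: (177 − 190)² / 190 = 0.8895
χ² = 0.4447 + 0.8895 = 1.3342 ≈ 1.334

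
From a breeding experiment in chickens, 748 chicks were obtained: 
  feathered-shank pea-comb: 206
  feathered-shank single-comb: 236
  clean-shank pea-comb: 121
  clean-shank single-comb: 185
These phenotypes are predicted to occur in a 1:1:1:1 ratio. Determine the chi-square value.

38.086

Under the 1:1:1:1 hypothesis (Σ ratio = 4, N = 748):
  feathered-shank pea-comb: 748 × 1/4 = 187
  feathered-shank single-comb: 748 × 1/4 = 187
  clean-shank pea-comb: 748 × 1/4 = 187
  clean-shank single-comb: 748 × 1/4 = 187
χ² = Σ (O − E)² / E
  feathered-shank pea-comb: (206 − 187)² / 187 = 1.9305
  feathered-shank single-comb: (236 − 187)² / 187 = 12.8396
  clean-shank pea-comb: (121 − 187)² / 187 = 23.2941
  clean-shank single-comb: (185 − 187)² / 187 = 0.0214
χ² = 1.9305 + 12.8396 + 23.2941 + 0.0214 = 38.0856 ≈ 38.086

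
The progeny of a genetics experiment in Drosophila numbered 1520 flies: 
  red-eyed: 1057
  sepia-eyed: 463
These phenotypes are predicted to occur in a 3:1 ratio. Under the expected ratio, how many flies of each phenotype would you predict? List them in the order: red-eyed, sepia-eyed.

Total ratio parts = 4. Expected numbers out of 1520:
  red-eyed: 1520 × 3/4 = 1140
  sepia-eyed: 1520 × 1/4 = 380

1140, 380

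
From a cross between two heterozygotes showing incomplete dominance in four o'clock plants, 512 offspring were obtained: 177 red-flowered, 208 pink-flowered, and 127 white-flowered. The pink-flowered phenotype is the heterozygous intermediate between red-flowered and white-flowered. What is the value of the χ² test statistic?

27.766

With incomplete dominance, a heterozygote × heterozygote cross gives a 1:2:1 phenotypic ratio.
Total ratio parts = 4. Expected numbers out of 512:
  red-flowered: 512 × 1/4 = 128
  pink-flowered: 512 × 2/4 = 256
  white-flowered: 512 × 1/4 = 128
χ² = Σ (O − E)² / E
  red-flowered: (177 − 128)² / 128 = 18.7578
  pink-flowered: (208 − 256)² / 256 = 9.0000
  white-flowered: (127 − 128)² / 128 = 0.0078
χ² = 18.7578 + 9.0000 + 0.0078 = 27.7656 ≈ 27.766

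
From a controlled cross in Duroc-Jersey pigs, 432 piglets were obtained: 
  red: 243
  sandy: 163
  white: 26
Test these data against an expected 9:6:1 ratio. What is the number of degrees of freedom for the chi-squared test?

2

A goodness-of-fit test with 3 phenotype classes has df = 3 − 1 = 2.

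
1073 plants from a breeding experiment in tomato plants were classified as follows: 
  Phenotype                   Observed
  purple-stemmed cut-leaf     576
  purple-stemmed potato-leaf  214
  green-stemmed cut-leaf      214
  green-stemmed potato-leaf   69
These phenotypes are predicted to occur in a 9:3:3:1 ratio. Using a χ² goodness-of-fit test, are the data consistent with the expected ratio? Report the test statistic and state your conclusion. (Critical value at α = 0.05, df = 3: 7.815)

2.947; consistent

Under the 9:3:3:1 hypothesis (Σ ratio = 16, N = 1073):
  purple-stemmed cut-leaf: 1073 × 9/16 = 603.5625
  purple-stemmed potato-leaf: 1073 × 3/16 = 201.1875
  green-stemmed cut-leaf: 1073 × 3/16 = 201.1875
  green-stemmed potato-leaf: 1073 × 1/16 = 67.0625
χ² = Σ (O − E)² / E
  purple-stemmed cut-leaf: (576 − 603.5625)² / 603.5625 = 1.2587
  purple-stemmed potato-leaf: (214 − 201.1875)² / 201.1875 = 0.8160
  green-stemmed cut-leaf: (214 − 201.1875)² / 201.1875 = 0.8160
  green-stemmed potato-leaf: (69 − 67.0625)² / 67.0625 = 0.0560
χ² = 1.2587 + 0.8160 + 0.8160 + 0.0560 = 2.9467 ≈ 2.947
Degrees of freedom = 4 − 1 = 3; critical value at α = 0.05 is 7.815.
Since 2.947 < 7.815, we fail to reject the null hypothesis — the data are consistent with the 9:3:3:1 ratio.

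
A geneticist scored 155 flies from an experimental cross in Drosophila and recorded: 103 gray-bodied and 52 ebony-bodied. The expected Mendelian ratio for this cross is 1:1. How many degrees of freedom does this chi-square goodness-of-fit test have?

1

A goodness-of-fit test with 2 phenotype classes has df = 2 − 1 = 1.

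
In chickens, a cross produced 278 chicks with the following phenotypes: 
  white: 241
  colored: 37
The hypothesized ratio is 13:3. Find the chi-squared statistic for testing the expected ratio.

Expected counts for N = 278 under a 13:3 ratio (total parts = 16):
  white: 278 × 13/16 = 225.875
  colored: 278 × 3/16 = 52.125
χ² = Σ (O − E)² / E
  white: (241 − 225.875)² / 225.875 = 1.0128
  colored: (37 − 52.125)² / 52.125 = 4.3888
χ² = 1.0128 + 4.3888 = 5.4016 ≈ 5.402

5.402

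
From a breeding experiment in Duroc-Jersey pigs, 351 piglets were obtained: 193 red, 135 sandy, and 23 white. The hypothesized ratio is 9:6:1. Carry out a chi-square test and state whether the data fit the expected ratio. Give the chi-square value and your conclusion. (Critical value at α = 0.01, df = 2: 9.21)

0.238; consistent

The 9:6:1 ratio has 16 parts, so with N = 351 the expected counts are:
  red: 351 × 9/16 = 197.4375
  sandy: 351 × 6/16 = 131.625
  white: 351 × 1/16 = 21.9375
χ² = Σ (O − E)² / E
  red: (193 − 197.4375)² / 197.4375 = 0.0997
  sandy: (135 − 131.625)² / 131.625 = 0.0865
  white: (23 − 21.9375)² / 21.9375 = 0.0515
χ² = 0.0997 + 0.0865 + 0.0515 = 0.2377 ≈ 0.238
Degrees of freedom = 3 − 1 = 2; critical value at α = 0.01 is 9.21.
Since 0.238 < 9.21, we fail to reject the null hypothesis — the data are consistent with the 9:6:1 ratio.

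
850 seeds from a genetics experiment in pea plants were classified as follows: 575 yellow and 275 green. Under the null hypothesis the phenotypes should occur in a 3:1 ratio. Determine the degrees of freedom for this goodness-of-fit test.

1

A goodness-of-fit test with 2 phenotype classes has df = 2 − 1 = 1.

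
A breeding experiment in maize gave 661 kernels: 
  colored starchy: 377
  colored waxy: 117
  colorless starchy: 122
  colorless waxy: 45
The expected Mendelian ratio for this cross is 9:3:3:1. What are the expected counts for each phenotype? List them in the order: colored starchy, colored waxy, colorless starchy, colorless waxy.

The 9:3:3:1 ratio has 16 parts, so with N = 661 the expected counts are:
  colored starchy: 661 × 9/16 = 371.8125
  colored waxy: 661 × 3/16 = 123.9375
  colorless starchy: 661 × 3/16 = 123.9375
  colorless waxy: 661 × 1/16 = 41.3125

371.8125, 123.9375, 123.9375, 41.3125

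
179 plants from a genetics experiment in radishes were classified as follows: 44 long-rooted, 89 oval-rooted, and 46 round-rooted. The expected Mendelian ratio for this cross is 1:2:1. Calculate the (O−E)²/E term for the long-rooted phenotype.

Total ratio parts = 4. Expected numbers out of 179:
  long-rooted: 179 × 1/4 = 44.75
  oval-rooted: 179 × 2/4 = 89.5
  round-rooted: 179 × 1/4 = 44.75
Contribution of long-rooted: (44 − 44.75)² / 44.75 = 0.0126

0.013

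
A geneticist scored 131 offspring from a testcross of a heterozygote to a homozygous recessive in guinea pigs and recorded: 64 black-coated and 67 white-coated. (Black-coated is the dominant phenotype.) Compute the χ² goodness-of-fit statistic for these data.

0.069

A testcross of a heterozygote (Aa × aa) gives a 1:1 phenotypic ratio.
The 1:1 ratio has 2 parts, so with N = 131 the expected counts are:
  black-coated: 131 × 1/2 = 65.5
  white-coated: 131 × 1/2 = 65.5
χ² = Σ (O − E)² / E
  black-coated: (64 − 65.5)² / 65.5 = 0.0344
  white-coated: (67 − 65.5)² / 65.5 = 0.0344
χ² = 0.0344 + 0.0344 = 0.0688 ≈ 0.069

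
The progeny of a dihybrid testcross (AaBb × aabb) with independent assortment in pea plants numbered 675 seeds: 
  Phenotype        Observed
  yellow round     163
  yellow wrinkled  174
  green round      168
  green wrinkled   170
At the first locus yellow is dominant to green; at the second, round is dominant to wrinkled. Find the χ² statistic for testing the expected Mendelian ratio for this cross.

0.372

A dihybrid testcross with independent assortment gives a 1:1:1:1 ratio.
The 1:1:1:1 ratio has 4 parts, so with N = 675 the expected counts are:
  yellow round: 675 × 1/4 = 168.75
  yellow wrinkled: 675 × 1/4 = 168.75
  green round: 675 × 1/4 = 168.75
  green wrinkled: 675 × 1/4 = 168.75
χ² = Σ (O − E)² / E
  yellow round: (163 − 168.75)² / 168.75 = 0.1959
  yellow wrinkled: (174 − 168.75)² / 168.75 = 0.1633
  green round: (168 − 168.75)² / 168.75 = 0.0033
  green wrinkled: (170 − 168.75)² / 168.75 = 0.0093
χ² = 0.1959 + 0.1633 + 0.0033 + 0.0093 = 0.3718 ≈ 0.372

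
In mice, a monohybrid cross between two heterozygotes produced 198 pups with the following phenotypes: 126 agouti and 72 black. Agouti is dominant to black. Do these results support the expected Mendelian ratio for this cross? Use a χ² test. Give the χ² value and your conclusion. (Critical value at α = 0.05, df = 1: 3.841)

13.636; not consistent

For a monohybrid cross between heterozygotes with complete dominance, the expected phenotypic ratio is 3:1.
Expected counts for N = 198 under a 3:1 ratio (total parts = 4):
  agouti: 198 × 3/4 = 148.5
  black: 198 × 1/4 = 49.5
χ² = Σ (O − E)² / E
  agouti: (126 − 148.5)² / 148.5 = 3.4091
  black: (72 − 49.5)² / 49.5 = 10.2273
χ² = 3.4091 + 10.2273 = 13.6364 ≈ 13.636
Degrees of freedom = 2 − 1 = 1; critical value at α = 0.05 is 3.841.
Since 13.636 > 3.841, we reject the null hypothesis — the data do not fit the 3:1 ratio.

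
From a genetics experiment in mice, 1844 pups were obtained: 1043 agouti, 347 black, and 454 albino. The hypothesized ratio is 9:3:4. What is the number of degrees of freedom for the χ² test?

A goodness-of-fit test with 3 phenotype classes has df = 3 − 1 = 2.

2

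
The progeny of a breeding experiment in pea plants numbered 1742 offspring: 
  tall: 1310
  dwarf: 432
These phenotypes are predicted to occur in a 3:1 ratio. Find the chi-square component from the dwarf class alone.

0.028

Expected counts for N = 1742 under a 3:1 ratio (total parts = 4):
  tall: 1742 × 3/4 = 1306.5
  dwarf: 1742 × 1/4 = 435.5
Contribution of dwarf: (432 − 435.5)² / 435.5 = 0.0281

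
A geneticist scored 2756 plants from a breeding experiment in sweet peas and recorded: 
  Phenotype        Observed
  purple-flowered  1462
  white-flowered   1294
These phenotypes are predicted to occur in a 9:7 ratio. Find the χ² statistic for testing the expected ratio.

11.483

The 9:7 ratio has 16 parts, so with N = 2756 the expected counts are:
  purple-flowered: 2756 × 9/16 = 1550.25
  white-flowered: 2756 × 7/16 = 1205.75
χ² = Σ (O − E)² / E
  purple-flowered: (1462 − 1550.25)² / 1550.25 = 5.0237
  white-flowered: (1294 − 1205.75)² / 1205.75 = 6.4591
χ² = 5.0237 + 6.4591 = 11.4828 ≈ 11.483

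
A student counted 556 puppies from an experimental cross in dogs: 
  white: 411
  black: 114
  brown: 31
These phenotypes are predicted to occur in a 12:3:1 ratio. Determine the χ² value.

1.403

Under the 12:3:1 hypothesis (Σ ratio = 16, N = 556):
  white: 556 × 12/16 = 417
  black: 556 × 3/16 = 104.25
  brown: 556 × 1/16 = 34.75
χ² = Σ (O − E)² / E
  white: (411 − 417)² / 417 = 0.0863
  black: (114 − 104.25)² / 104.25 = 0.9119
  brown: (31 − 34.75)² / 34.75 = 0.4047
χ² = 0.0863 + 0.9119 + 0.4047 = 1.4029 ≈ 1.403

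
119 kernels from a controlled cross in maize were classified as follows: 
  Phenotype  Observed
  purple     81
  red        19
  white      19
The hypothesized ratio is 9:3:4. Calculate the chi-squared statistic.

7.331

Total ratio parts = 16. Expected numbers out of 119:
  purple: 119 × 9/16 = 66.9375
  red: 119 × 3/16 = 22.3125
  white: 119 × 4/16 = 29.75
χ² = Σ (O − E)² / E
  purple: (81 − 66.9375)² / 66.9375 = 2.9543
  red: (19 − 22.3125)² / 22.3125 = 0.4918
  white: (19 − 29.75)² / 29.75 = 3.8845
χ² = 2.9543 + 0.4918 + 3.8845 = 7.3306 ≈ 7.331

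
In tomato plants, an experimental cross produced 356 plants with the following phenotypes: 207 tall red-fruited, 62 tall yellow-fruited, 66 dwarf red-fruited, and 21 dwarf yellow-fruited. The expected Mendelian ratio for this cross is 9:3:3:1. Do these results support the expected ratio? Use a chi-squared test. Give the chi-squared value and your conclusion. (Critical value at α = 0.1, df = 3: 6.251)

0.644; consistent

Under the 9:3:3:1 hypothesis (Σ ratio = 16, N = 356):
  tall red-fruited: 356 × 9/16 = 200.25
  tall yellow-fruited: 356 × 3/16 = 66.75
  dwarf red-fruited: 356 × 3/16 = 66.75
  dwarf yellow-fruited: 356 × 1/16 = 22.25
χ² = Σ (O − E)² / E
  tall red-fruited: (207 − 200.25)² / 200.25 = 0.2275
  tall yellow-fruited: (62 − 66.75)² / 66.75 = 0.3380
  dwarf red-fruited: (66 − 66.75)² / 66.75 = 0.0084
  dwarf yellow-fruited: (21 − 22.25)² / 22.25 = 0.0702
χ² = 0.2275 + 0.3380 + 0.0084 + 0.0702 = 0.6441 ≈ 0.644
Degrees of freedom = 4 − 1 = 3; critical value at α = 0.1 is 6.251.
Since 0.644 < 6.251, we fail to reject the null hypothesis — the data are consistent with the 9:3:3:1 ratio.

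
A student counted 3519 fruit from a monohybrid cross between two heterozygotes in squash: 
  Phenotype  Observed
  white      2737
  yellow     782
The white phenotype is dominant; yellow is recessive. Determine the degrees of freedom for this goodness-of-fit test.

1

For a monohybrid cross between heterozygotes with complete dominance, the expected phenotypic ratio is 3:1.
A goodness-of-fit test with 2 phenotype classes has df = 2 − 1 = 1.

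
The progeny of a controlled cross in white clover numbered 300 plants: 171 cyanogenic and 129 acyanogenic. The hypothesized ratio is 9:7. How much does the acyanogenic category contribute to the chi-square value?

Under the 9:7 hypothesis (Σ ratio = 16, N = 300):
  cyanogenic: 300 × 9/16 = 168.75
  acyanogenic: 300 × 7/16 = 131.25
Contribution of acyanogenic: (129 − 131.25)² / 131.25 = 0.0386

0.039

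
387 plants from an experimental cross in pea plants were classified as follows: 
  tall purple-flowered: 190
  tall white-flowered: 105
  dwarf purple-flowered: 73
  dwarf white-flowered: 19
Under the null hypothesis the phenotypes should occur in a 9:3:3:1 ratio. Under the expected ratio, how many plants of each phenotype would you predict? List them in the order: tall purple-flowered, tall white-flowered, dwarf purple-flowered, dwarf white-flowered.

The 9:3:3:1 ratio has 16 parts, so with N = 387 the expected counts are:
  tall purple-flowered: 387 × 9/16 = 217.6875
  tall white-flowered: 387 × 3/16 = 72.5625
  dwarf purple-flowered: 387 × 3/16 = 72.5625
  dwarf white-flowered: 387 × 1/16 = 24.1875

217.6875, 72.5625, 72.5625, 24.1875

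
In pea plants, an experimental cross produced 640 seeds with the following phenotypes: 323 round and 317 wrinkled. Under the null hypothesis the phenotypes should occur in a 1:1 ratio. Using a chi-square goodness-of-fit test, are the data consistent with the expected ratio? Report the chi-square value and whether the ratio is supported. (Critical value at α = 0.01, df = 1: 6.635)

0.056; consistent

Under the 1:1 hypothesis (Σ ratio = 2, N = 640):
  round: 640 × 1/2 = 320
  wrinkled: 640 × 1/2 = 320
χ² = Σ (O − E)² / E
  round: (323 − 320)² / 320 = 0.0281
  wrinkled: (317 − 320)² / 320 = 0.0281
χ² = 0.0281 + 0.0281 = 0.0562 ≈ 0.056
Degrees of freedom = 2 − 1 = 1; critical value at α = 0.01 is 6.635.
Since 0.056 < 6.635, we fail to reject the null hypothesis — the data are consistent with the 1:1 ratio.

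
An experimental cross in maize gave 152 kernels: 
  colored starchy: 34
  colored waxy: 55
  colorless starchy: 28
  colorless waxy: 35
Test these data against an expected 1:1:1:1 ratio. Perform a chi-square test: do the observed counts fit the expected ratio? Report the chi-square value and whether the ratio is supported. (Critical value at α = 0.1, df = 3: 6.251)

10.895; not consistent

Under the 1:1:1:1 hypothesis (Σ ratio = 4, N = 152):
  colored starchy: 152 × 1/4 = 38
  colored waxy: 152 × 1/4 = 38
  colorless starchy: 152 × 1/4 = 38
  colorless waxy: 152 × 1/4 = 38
χ² = Σ (O − E)² / E
  colored starchy: (34 − 38)² / 38 = 0.4211
  colored waxy: (55 − 38)² / 38 = 7.6053
  colorless starchy: (28 − 38)² / 38 = 2.6316
  colorless waxy: (35 − 38)² / 38 = 0.2368
χ² = 0.4211 + 7.6053 + 2.6316 + 0.2368 = 10.8948 ≈ 10.895
Degrees of freedom = 4 − 1 = 3; critical value at α = 0.1 is 6.251.
Since 10.895 > 6.251, we reject the null hypothesis — the data do not fit the 1:1:1:1 ratio.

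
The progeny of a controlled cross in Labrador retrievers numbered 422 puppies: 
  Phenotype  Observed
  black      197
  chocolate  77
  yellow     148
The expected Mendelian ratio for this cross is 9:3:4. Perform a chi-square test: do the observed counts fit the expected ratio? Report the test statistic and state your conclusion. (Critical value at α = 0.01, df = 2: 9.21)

24.045; not consistent

Under the 9:3:4 hypothesis (Σ ratio = 16, N = 422):
  black: 422 × 9/16 = 237.375
  chocolate: 422 × 3/16 = 79.125
  yellow: 422 × 4/16 = 105.5
χ² = Σ (O − E)² / E
  black: (197 − 237.375)² / 237.375 = 6.8674
  chocolate: (77 − 79.125)² / 79.125 = 0.0571
  yellow: (148 − 105.5)² / 105.5 = 17.1209
χ² = 6.8674 + 0.0571 + 17.1209 = 24.0454 ≈ 24.045
Degrees of freedom = 3 − 1 = 2; critical value at α = 0.01 is 9.21.
Since 24.045 > 9.21, we reject the null hypothesis — the data do not fit the 9:3:4 ratio.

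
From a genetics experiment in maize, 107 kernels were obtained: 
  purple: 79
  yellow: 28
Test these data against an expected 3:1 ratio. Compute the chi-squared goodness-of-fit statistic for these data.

Expected counts for N = 107 under a 3:1 ratio (total parts = 4):
  purple: 107 × 3/4 = 80.25
  yellow: 107 × 1/4 = 26.75
χ² = Σ (O − E)² / E
  purple: (79 − 80.25)² / 80.25 = 0.0195
  yellow: (28 − 26.75)² / 26.75 = 0.0584
χ² = 0.0195 + 0.0584 = 0.0779 ≈ 0.078

0.078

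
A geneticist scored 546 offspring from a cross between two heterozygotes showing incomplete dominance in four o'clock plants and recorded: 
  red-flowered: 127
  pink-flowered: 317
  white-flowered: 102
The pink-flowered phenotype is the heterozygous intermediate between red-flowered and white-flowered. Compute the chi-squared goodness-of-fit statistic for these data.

16.473

With incomplete dominance, a heterozygote × heterozygote cross gives a 1:2:1 phenotypic ratio.
Total ratio parts = 4. Expected numbers out of 546:
  red-flowered: 546 × 1/4 = 136.5
  pink-flowered: 546 × 2/4 = 273
  white-flowered: 546 × 1/4 = 136.5
χ² = Σ (O − E)² / E
  red-flowered: (127 − 136.5)² / 136.5 = 0.6612
  pink-flowered: (317 − 273)² / 273 = 7.0916
  white-flowered: (102 − 136.5)² / 136.5 = 8.7198
χ² = 0.6612 + 7.0916 + 8.7198 = 16.4726 ≈ 16.473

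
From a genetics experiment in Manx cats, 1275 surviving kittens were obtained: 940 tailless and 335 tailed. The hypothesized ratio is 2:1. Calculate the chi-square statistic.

Expected counts for N = 1275 under a 2:1 ratio (total parts = 3):
  tailless: 1275 × 2/3 = 850
  tailed: 1275 × 1/3 = 425
χ² = Σ (O − E)² / E
  tailless: (940 − 850)² / 850 = 9.5294
  tailed: (335 − 425)² / 425 = 19.0588
χ² = 9.5294 + 19.0588 = 28.5882 ≈ 28.588

28.588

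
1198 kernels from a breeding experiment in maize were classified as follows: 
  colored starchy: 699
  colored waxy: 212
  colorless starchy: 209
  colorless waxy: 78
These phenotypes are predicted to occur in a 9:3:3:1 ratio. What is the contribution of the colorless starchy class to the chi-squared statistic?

1.087

The 9:3:3:1 ratio has 16 parts, so with N = 1198 the expected counts are:
  colored starchy: 1198 × 9/16 = 673.875
  colored waxy: 1198 × 3/16 = 224.625
  colorless starchy: 1198 × 3/16 = 224.625
  colorless waxy: 1198 × 1/16 = 74.875
Contribution of colorless starchy: (209 − 224.625)² / 224.625 = 1.0869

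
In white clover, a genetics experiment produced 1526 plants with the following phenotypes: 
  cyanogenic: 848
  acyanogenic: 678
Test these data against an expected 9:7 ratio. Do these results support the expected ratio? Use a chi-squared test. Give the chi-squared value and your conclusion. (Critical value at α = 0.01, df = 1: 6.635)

Expected counts for N = 1526 under a 9:7 ratio (total parts = 16):
  cyanogenic: 1526 × 9/16 = 858.375
  acyanogenic: 1526 × 7/16 = 667.625
χ² = Σ (O − E)² / E
  cyanogenic: (848 − 858.375)² / 858.375 = 0.1254
  acyanogenic: (678 − 667.625)² / 667.625 = 0.1612
χ² = 0.1254 + 0.1612 = 0.2866 ≈ 0.287
Degrees of freedom = 2 − 1 = 1; critical value at α = 0.01 is 6.635.
Since 0.287 < 6.635, we fail to reject the null hypothesis — the data are consistent with the 9:7 ratio.

0.287; consistent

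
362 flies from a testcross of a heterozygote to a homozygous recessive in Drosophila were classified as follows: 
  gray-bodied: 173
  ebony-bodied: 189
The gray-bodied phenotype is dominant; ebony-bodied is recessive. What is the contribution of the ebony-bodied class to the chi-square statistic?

A testcross of a heterozygote (Aa × aa) gives a 1:1 phenotypic ratio.
Under the 1:1 hypothesis (Σ ratio = 2, N = 362):
  gray-bodied: 362 × 1/2 = 181
  ebony-bodied: 362 × 1/2 = 181
Contribution of ebony-bodied: (189 − 181)² / 181 = 0.3536

0.354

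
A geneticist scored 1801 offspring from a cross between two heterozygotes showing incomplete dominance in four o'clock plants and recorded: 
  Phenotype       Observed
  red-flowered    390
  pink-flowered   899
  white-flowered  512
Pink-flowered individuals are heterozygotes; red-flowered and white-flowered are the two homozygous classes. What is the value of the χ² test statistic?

With incomplete dominance, a heterozygote × heterozygote cross gives a 1:2:1 phenotypic ratio.
Total ratio parts = 4. Expected numbers out of 1801:
  red-flowered: 1801 × 1/4 = 450.25
  pink-flowered: 1801 × 2/4 = 900.5
  white-flowered: 1801 × 1/4 = 450.25
χ² = Σ (O − E)² / E
  red-flowered: (390 − 450.25)² / 450.25 = 8.0623
  pink-flowered: (899 − 900.5)² / 900.5 = 0.0025
  white-flowered: (512 − 450.25)² / 450.25 = 8.4688
χ² = 8.0623 + 0.0025 + 8.4688 = 16.5336 ≈ 16.534

16.534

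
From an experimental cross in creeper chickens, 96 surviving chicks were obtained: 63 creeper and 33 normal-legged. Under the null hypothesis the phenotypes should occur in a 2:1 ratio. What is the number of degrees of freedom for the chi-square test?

A goodness-of-fit test with 2 phenotype classes has df = 2 − 1 = 1.

1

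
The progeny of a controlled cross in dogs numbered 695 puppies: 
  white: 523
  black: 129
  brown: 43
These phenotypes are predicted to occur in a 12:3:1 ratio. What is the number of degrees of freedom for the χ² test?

2

A goodness-of-fit test with 3 phenotype classes has df = 3 − 1 = 2.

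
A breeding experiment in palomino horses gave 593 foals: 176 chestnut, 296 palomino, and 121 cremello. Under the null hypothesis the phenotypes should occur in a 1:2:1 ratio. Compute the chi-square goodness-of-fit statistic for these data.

10.204

Total ratio parts = 4. Expected numbers out of 593:
  chestnut: 593 × 1/4 = 148.25
  palomino: 593 × 2/4 = 296.5
  cremello: 593 × 1/4 = 148.25
χ² = Σ (O − E)² / E
  chestnut: (176 − 148.25)² / 148.25 = 5.1944
  palomino: (296 − 296.5)² / 296.5 = 0.0008
  cremello: (121 − 148.25)² / 148.25 = 5.0089
χ² = 5.1944 + 0.0008 + 5.0089 = 10.2041 ≈ 10.204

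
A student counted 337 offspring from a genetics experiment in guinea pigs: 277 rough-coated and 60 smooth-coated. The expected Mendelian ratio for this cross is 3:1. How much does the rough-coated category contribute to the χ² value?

2.327

Expected counts for N = 337 under a 3:1 ratio (total parts = 4):
  rough-coated: 337 × 3/4 = 252.75
  smooth-coated: 337 × 1/4 = 84.25
Contribution of rough-coated: (277 − 252.75)² / 252.75 = 2.3267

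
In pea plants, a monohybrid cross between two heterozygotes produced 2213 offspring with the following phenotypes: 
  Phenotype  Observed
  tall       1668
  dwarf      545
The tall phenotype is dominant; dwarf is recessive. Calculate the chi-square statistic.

0.164

For a monohybrid cross between heterozygotes with complete dominance, the expected phenotypic ratio is 3:1.
The 3:1 ratio has 4 parts, so with N = 2213 the expected counts are:
  tall: 2213 × 3/4 = 1659.75
  dwarf: 2213 × 1/4 = 553.25
χ² = Σ (O − E)² / E
  tall: (1668 − 1659.75)² / 1659.75 = 0.0410
  dwarf: (545 − 553.25)² / 553.25 = 0.1230
χ² = 0.0410 + 0.1230 = 0.164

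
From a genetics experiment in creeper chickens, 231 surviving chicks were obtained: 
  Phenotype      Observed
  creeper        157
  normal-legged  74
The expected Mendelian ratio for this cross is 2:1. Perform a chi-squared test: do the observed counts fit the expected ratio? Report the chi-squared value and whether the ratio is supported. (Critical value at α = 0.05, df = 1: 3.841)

0.175; consistent

Under the 2:1 hypothesis (Σ ratio = 3, N = 231):
  creeper: 231 × 2/3 = 154
  normal-legged: 231 × 1/3 = 77
χ² = Σ (O − E)² / E
  creeper: (157 − 154)² / 154 = 0.0584
  normal-legged: (74 − 77)² / 77 = 0.1169
χ² = 0.0584 + 0.1169 = 0.1753 ≈ 0.175
Degrees of freedom = 2 − 1 = 1; critical value at α = 0.05 is 3.841.
Since 0.175 < 3.841, we fail to reject the null hypothesis — the data are consistent with the 2:1 ratio.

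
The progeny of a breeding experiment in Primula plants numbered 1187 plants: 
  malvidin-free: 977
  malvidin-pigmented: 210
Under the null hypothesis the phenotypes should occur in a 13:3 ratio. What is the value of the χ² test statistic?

Under the 13:3 hypothesis (Σ ratio = 16, N = 1187):
  malvidin-free: 1187 × 13/16 = 964.4375
  malvidin-pigmented: 1187 × 3/16 = 222.5625
χ² = Σ (O − E)² / E
  malvidin-free: (977 − 964.4375)² / 964.4375 = 0.1636
  malvidin-pigmented: (210 − 222.5625)² / 222.5625 = 0.7091
χ² = 0.1636 + 0.7091 = 0.8727 ≈ 0.873

0.873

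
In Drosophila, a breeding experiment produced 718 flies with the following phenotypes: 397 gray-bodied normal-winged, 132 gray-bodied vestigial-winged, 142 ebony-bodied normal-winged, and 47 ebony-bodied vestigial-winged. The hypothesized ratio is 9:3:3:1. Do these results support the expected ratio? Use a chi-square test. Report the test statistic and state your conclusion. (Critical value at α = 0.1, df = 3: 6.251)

The 9:3:3:1 ratio has 16 parts, so with N = 718 the expected counts are:
  gray-bodied normal-winged: 718 × 9/16 = 403.875
  gray-bodied vestigial-winged: 718 × 3/16 = 134.625
  ebony-bodied normal-winged: 718 × 3/16 = 134.625
  ebony-bodied vestigial-winged: 718 × 1/16 = 44.875
χ² = Σ (O − E)² / E
  gray-bodied normal-winged: (397 − 403.875)² / 403.875 = 0.1170
  gray-bodied vestigial-winged: (132 − 134.625)² / 134.625 = 0.0512
  ebony-bodied normal-winged: (142 − 134.625)² / 134.625 = 0.4040
  ebony-bodied vestigial-winged: (47 − 44.875)² / 44.875 = 0.1006
χ² = 0.1170 + 0.0512 + 0.4040 + 0.1006 = 0.6728 ≈ 0.673
Degrees of freedom = 4 − 1 = 3; critical value at α = 0.1 is 6.251.
Since 0.673 < 6.251, we fail to reject the null hypothesis — the data are consistent with the 9:3:3:1 ratio.

0.673; consistent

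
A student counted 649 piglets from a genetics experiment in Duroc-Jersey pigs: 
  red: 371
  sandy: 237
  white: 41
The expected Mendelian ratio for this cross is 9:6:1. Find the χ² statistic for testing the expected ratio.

0.268

The 9:6:1 ratio has 16 parts, so with N = 649 the expected counts are:
  red: 649 × 9/16 = 365.0625
  sandy: 649 × 6/16 = 243.375
  white: 649 × 1/16 = 40.5625
χ² = Σ (O − E)² / E
  red: (371 − 365.0625)² / 365.0625 = 0.0966
  sandy: (237 − 243.375)² / 243.375 = 0.1670
  white: (41 − 40.5625)² / 40.5625 = 0.0047
χ² = 0.0966 + 0.1670 + 0.0047 = 0.2683 ≈ 0.268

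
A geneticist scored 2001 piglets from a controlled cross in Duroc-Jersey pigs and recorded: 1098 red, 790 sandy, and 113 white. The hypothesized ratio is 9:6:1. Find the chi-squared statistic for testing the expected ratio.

3.931

Total ratio parts = 16. Expected numbers out of 2001:
  red: 2001 × 9/16 = 1125.5625
  sandy: 2001 × 6/16 = 750.375
  white: 2001 × 1/16 = 125.0625
χ² = Σ (O − E)² / E
  red: (1098 − 1125.5625)² / 1125.5625 = 0.6749
  sandy: (790 − 750.375)² / 750.375 = 2.0925
  white: (113 − 125.0625)² / 125.0625 = 1.1634
χ² = 0.6749 + 2.0925 + 1.1634 = 3.9308 ≈ 3.931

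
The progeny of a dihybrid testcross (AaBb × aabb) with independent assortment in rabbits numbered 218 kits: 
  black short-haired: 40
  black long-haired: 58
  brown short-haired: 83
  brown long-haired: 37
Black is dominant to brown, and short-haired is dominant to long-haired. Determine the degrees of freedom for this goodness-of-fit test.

3

A dihybrid testcross with independent assortment gives a 1:1:1:1 ratio.
A goodness-of-fit test with 4 phenotype classes has df = 4 − 1 = 3.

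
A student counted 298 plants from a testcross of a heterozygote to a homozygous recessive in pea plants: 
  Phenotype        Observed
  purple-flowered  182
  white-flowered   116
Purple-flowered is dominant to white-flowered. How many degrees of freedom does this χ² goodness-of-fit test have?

1

A testcross of a heterozygote (Aa × aa) gives a 1:1 phenotypic ratio.
A goodness-of-fit test with 2 phenotype classes has df = 2 − 1 = 1.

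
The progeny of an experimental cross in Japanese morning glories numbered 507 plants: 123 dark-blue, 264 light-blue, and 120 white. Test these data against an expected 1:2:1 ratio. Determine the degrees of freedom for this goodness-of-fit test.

2

A goodness-of-fit test with 3 phenotype classes has df = 3 − 1 = 2.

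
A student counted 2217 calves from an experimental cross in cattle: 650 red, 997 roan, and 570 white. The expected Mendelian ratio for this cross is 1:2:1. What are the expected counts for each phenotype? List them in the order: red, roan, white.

554.25, 1108.5, 554.25

Expected counts for N = 2217 under a 1:2:1 ratio (total parts = 4):
  red: 2217 × 1/4 = 554.25
  roan: 2217 × 2/4 = 1108.5
  white: 2217 × 1/4 = 554.25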